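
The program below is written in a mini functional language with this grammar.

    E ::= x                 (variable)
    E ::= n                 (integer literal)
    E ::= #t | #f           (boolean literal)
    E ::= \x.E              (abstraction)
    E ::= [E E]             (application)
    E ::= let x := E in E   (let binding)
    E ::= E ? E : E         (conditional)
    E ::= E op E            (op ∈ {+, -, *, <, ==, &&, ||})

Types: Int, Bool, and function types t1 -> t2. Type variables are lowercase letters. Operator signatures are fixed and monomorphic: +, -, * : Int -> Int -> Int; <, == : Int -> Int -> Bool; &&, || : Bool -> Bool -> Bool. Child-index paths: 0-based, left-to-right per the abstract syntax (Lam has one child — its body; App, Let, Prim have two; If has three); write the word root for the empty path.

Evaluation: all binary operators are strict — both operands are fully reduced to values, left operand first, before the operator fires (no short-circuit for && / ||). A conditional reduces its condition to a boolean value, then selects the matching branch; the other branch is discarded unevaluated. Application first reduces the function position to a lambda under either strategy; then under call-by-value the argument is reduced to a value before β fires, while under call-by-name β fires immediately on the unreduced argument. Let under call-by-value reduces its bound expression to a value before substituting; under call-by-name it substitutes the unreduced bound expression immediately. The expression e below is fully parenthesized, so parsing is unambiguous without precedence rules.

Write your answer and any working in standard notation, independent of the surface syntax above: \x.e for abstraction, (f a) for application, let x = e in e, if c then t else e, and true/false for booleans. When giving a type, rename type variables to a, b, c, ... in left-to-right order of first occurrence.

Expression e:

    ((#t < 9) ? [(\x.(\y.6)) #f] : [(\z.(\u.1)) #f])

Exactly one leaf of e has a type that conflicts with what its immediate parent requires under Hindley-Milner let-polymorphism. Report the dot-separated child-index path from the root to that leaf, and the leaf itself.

Derivation:
  unify Bool ~ Int
  FAIL: mismatch Bool ~ Int

Answer: 0.0 : true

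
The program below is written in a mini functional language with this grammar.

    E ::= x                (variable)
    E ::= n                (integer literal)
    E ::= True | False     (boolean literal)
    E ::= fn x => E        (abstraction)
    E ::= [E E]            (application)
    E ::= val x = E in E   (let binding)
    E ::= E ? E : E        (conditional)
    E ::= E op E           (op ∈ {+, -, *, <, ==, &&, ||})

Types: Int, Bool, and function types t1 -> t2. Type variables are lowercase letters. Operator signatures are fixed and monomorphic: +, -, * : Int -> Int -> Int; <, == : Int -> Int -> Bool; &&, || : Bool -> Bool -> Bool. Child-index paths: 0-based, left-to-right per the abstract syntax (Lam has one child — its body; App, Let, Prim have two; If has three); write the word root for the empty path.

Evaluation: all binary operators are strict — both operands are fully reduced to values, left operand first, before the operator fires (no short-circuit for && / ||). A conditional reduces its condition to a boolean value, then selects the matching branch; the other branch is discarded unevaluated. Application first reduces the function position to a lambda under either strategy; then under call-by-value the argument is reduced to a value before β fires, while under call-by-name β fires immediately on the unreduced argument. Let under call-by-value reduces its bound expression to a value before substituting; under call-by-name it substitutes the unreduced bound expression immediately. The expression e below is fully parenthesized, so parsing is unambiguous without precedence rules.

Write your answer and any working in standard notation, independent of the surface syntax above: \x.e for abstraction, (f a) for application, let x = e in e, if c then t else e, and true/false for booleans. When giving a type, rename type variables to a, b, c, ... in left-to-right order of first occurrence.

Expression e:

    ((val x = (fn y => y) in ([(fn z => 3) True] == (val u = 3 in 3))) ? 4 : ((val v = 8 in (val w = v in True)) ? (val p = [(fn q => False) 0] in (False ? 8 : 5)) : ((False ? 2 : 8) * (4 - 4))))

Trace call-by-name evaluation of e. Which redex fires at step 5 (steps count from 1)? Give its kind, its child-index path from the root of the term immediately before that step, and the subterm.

Working:
step 0: (if (let x = (\y.y) in (((\z.3) true) == (let u = 3 in 3))) then 4 else (if (let v = 8 in (let w = v in true)) then (let p = ((\q.false) 0) in (if false then 8 else 5)) else ((if false then 2 else 8) * (4 - 4))))
step 1: [let@0] (if (((\z.3) true) == (let u = 3 in 3)) then 4 else (if (let v = 8 in (let w = v in true)) then (let p = ((\q.false) 0) in (if false then 8 else 5)) else ((if false then 2 else 8) * (4 - 4))))
step 2: [beta@0.0] (if (3 == (let u = 3 in 3)) then 4 else (if (let v = 8 in (let w = v in true)) then (let p = ((\q.false) 0) in (if false then 8 else 5)) else ((if false then 2 else 8) * (4 - 4))))
step 3: [let@0.1] (if (3 == 3) then 4 else (if (let v = 8 in (let w = v in true)) then (let p = ((\q.false) 0) in (if false then 8 else 5)) else ((if false then 2 else 8) * (4 - 4))))
step 4: [delta@0] (if true then 4 else (if (let v = 8 in (let w = v in true)) then (let p = ((\q.false) 0) in (if false then 8 else 5)) else ((if false then 2 else 8) * (4 - 4))))
step 5: [if@root] 4

Answer: if at root : (if true then 4 else (if (let v = 8 in (let w = v in true)) then (let p = ((\q.false) 0) in (if false then 8 else 5)) else ((if false then 2 else 8) * (4 - 4))))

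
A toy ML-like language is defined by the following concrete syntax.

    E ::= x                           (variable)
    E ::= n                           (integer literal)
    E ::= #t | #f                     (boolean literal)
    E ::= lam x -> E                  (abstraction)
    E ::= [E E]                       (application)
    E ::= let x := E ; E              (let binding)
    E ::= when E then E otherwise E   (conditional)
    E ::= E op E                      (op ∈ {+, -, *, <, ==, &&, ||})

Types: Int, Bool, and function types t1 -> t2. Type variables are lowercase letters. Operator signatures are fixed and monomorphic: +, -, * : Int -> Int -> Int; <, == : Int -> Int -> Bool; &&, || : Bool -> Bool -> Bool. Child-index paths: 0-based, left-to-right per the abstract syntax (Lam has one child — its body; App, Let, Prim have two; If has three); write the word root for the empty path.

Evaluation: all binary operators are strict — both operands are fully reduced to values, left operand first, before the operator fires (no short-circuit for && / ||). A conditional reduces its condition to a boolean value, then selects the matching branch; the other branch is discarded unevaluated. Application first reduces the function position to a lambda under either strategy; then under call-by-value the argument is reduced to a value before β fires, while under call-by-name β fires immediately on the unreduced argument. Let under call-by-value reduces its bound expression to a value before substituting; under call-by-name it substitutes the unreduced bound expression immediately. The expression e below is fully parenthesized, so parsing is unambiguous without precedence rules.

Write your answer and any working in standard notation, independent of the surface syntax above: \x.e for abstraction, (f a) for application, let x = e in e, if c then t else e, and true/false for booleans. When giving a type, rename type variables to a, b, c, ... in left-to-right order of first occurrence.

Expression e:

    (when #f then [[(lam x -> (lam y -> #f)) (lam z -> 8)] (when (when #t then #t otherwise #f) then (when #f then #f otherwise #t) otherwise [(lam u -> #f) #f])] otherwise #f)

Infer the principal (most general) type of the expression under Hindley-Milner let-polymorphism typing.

Answer: Bool

Working:
  unify Bool ~ Bool
\y._ : b -> Bool
\x._ : a -> b -> Bool
\z._ : c -> Int
  unify a -> b -> Bool ~ (c -> Int) -> d
  unify a ~ c -> Int
  unify b -> Bool ~ d
_ _ : b -> Bool
  unify Bool ~ Bool
  unify Bool ~ Bool
  unify Bool ~ Bool
  unify Bool ~ Bool
  unify Bool ~ Bool
\u._ : e -> Bool
  unify e -> Bool ~ Bool -> f
  unify e ~ Bool
  unify Bool ~ f
_ _ : Bool
  unify Bool ~ Bool
  unify b -> Bool ~ Bool -> g
  unify b ~ Bool
  unify Bool ~ g
_ _ : Bool
  unify Bool ~ Bool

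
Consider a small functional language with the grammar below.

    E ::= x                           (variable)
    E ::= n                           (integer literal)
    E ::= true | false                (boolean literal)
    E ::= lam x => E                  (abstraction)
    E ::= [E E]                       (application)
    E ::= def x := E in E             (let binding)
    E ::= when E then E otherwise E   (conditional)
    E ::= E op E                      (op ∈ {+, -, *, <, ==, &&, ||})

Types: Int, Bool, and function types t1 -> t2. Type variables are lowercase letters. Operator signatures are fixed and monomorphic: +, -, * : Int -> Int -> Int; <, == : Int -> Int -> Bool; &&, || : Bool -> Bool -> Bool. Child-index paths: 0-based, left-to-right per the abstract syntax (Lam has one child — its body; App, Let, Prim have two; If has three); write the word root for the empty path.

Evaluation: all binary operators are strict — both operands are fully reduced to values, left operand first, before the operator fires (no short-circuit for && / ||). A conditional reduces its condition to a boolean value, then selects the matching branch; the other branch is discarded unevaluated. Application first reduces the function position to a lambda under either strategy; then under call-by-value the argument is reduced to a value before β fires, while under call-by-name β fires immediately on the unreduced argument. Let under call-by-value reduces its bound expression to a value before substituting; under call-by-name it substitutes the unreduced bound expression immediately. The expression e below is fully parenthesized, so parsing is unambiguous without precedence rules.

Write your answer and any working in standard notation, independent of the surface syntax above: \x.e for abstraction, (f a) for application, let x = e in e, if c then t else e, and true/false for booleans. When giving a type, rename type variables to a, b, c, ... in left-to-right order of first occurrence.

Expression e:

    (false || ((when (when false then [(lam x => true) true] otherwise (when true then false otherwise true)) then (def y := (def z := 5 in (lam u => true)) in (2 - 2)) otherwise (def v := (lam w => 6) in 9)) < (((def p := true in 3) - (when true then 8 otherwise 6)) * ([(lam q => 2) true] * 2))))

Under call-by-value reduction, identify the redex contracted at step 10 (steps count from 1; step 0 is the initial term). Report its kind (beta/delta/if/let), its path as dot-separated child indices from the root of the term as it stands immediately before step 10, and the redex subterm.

Answer: delta at 1.1 : (-5 * 4)

Working:
step 0: (false || ((if (if false then ((\x.true) true) else (if true then false else true)) then (let y = (let z = 5 in (\u.true)) in (2 - 2)) else (let v = (\w.6) in 9)) < (((let p = true in 3) - (if true then 8 else 6)) * (((\q.2) true) * 2))))
step 1: [if@1.0.0] (false || ((if (if true then false else true) then (let y = (let z = 5 in (\u.true)) in (2 - 2)) else (let v = (\w.6) in 9)) < (((let p = true in 3) - (if true then 8 else 6)) * (((\q.2) true) * 2))))
step 2: [if@1.0.0] (false || ((if false then (let y = (let z = 5 in (\u.true)) in (2 - 2)) else (let v = (\w.6) in 9)) < (((let p = true in 3) - (if true then 8 else 6)) * (((\q.2) true) * 2))))
step 3: [if@1.0] (false || ((let v = (\w.6) in 9) < (((let p = true in 3) - (if true then 8 else 6)) * (((\q.2) true) * 2))))
step 4: [let@1.0] (false || (9 < (((let p = true in 3) - (if true then 8 else 6)) * (((\q.2) true) * 2))))
step 5: [let@1.1.0.0] (false || (9 < ((3 - (if true then 8 else 6)) * (((\q.2) true) * 2))))
step 6: [if@1.1.0.1] (false || (9 < ((3 - 8) * (((\q.2) true) * 2))))
step 7: [delta@1.1.0] (false || (9 < (-5 * (((\q.2) true) * 2))))
step 8: [beta@1.1.1.0] (false || (9 < (-5 * (2 * 2))))
step 9: [delta@1.1.1] (false || (9 < (-5 * 4)))
step 10: [delta@1.1] (false || (9 < -20))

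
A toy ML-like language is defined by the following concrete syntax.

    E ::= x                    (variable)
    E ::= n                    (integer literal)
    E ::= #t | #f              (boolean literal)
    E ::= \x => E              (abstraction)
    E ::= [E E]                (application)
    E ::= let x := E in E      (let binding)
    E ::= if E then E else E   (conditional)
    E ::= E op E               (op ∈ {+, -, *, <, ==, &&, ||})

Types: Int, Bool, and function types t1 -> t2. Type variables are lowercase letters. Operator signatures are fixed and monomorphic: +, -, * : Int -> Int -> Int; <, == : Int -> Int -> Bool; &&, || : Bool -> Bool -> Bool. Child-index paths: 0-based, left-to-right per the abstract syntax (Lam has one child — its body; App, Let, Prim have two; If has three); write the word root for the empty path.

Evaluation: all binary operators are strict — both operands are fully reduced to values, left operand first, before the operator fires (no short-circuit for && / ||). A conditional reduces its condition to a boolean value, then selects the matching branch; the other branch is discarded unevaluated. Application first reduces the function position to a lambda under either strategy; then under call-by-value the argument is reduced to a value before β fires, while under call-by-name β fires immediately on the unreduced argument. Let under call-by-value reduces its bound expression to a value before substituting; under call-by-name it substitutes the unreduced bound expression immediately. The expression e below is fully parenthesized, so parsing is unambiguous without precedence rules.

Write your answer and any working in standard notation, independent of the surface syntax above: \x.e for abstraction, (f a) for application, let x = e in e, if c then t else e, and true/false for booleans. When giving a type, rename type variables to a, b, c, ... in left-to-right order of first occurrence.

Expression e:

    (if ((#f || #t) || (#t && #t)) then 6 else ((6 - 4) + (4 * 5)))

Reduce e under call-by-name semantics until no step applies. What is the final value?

Answer: 6

Derivation:
step 0: (if ((false || true) || (true && true)) then 6 else ((6 - 4) + (4 * 5)))
step 1: [delta@0.0] (if (true || (true && true)) then 6 else ((6 - 4) + (4 * 5)))
step 2: [delta@0.1] (if (true || true) then 6 else ((6 - 4) + (4 * 5)))
step 3: [delta@0] (if true then 6 else ((6 - 4) + (4 * 5)))
step 4: [if@root] 6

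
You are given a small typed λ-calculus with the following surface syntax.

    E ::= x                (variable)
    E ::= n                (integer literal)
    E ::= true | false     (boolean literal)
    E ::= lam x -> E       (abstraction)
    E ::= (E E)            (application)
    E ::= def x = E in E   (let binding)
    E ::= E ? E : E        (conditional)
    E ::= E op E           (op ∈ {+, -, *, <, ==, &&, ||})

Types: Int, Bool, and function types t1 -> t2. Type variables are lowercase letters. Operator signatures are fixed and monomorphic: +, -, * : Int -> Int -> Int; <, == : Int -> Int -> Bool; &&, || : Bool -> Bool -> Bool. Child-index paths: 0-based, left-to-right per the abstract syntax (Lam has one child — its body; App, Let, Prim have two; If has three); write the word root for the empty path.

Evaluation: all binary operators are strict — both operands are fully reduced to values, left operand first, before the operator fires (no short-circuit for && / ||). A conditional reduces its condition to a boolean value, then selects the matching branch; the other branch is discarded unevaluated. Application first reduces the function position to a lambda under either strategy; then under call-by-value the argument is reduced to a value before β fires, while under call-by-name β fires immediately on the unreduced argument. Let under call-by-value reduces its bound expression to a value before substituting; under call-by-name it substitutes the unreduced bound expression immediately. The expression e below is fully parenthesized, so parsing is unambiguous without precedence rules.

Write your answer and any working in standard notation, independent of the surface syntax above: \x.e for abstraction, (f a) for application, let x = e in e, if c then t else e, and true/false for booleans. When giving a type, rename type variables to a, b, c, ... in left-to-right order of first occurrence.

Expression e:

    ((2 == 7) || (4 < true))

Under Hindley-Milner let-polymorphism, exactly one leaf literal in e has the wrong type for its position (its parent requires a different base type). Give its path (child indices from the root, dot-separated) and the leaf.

Answer: 1.1 : true

Derivation:
  unify Int ~ Int
  unify Int ~ Int
  unify Bool ~ Bool
  unify Int ~ Int
  unify Bool ~ Int
  FAIL: mismatch Bool ~ Int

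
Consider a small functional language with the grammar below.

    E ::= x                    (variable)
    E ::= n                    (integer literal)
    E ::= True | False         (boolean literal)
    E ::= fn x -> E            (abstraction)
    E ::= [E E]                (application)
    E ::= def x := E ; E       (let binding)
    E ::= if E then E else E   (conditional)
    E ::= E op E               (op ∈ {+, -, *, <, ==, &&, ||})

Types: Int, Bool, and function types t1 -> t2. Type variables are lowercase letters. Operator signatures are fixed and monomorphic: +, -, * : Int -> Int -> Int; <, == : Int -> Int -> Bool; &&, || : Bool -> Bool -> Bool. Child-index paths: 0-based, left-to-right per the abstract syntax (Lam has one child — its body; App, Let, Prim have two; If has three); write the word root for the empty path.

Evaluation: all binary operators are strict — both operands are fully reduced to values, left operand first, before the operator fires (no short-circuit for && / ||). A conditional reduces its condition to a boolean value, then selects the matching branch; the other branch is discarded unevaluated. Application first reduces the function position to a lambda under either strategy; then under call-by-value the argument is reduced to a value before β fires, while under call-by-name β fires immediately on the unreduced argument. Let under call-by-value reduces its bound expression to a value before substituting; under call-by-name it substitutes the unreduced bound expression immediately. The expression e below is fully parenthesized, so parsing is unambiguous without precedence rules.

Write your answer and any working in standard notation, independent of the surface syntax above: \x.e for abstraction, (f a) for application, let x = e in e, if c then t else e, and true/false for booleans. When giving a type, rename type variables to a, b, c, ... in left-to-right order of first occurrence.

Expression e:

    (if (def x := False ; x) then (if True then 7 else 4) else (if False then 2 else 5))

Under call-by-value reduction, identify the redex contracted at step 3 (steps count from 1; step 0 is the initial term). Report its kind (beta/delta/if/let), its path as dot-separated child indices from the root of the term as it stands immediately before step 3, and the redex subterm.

Answer: if at root : (if false then 2 else 5)

Derivation:
step 0: (if (let x = false in x) then (if true then 7 else 4) else (if false then 2 else 5))
step 1: [let@0] (if false then (if true then 7 else 4) else (if false then 2 else 5))
step 2: [if@root] (if false then 2 else 5)
step 3: [if@root] 5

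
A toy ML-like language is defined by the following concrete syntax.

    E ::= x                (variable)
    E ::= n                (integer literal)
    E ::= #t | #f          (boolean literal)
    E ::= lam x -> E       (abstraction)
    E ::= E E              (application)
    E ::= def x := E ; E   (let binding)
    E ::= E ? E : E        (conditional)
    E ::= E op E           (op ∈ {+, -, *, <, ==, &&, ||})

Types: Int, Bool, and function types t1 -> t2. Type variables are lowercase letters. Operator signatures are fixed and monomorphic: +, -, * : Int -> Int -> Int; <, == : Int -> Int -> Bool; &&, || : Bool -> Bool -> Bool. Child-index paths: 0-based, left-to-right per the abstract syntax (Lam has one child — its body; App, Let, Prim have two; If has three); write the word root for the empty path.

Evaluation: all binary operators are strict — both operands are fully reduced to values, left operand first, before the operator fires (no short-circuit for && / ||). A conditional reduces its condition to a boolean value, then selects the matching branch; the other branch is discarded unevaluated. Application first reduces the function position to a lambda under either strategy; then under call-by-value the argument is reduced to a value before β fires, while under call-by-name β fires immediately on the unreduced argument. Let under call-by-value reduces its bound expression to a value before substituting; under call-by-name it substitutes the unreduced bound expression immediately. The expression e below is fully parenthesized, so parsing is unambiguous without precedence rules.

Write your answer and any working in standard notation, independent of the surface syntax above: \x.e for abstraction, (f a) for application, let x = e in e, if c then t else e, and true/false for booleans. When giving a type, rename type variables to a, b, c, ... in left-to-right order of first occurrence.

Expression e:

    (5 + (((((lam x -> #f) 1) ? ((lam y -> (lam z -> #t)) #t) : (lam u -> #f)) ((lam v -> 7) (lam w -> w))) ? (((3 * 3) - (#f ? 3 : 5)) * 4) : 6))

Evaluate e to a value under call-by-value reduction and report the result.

Answer: 11

Derivation:
step 0: (5 + (if ((if ((\x.false) 1) then ((\y.(\z.true)) true) else (\u.false)) ((\v.7) (\w.w))) then (((3 * 3) - (if false then 3 else 5)) * 4) else 6))
step 1: [beta@1.0.0.0] (5 + (if ((if false then ((\y.(\z.true)) true) else (\u.false)) ((\v.7) (\w.w))) then (((3 * 3) - (if false then 3 else 5)) * 4) else 6))
step 2: [if@1.0.0] (5 + (if ((\u.false) ((\v.7) (\w.w))) then (((3 * 3) - (if false then 3 else 5)) * 4) else 6))
step 3: [beta@1.0.1] (5 + (if ((\u.false) 7) then (((3 * 3) - (if false then 3 else 5)) * 4) else 6))
step 4: [beta@1.0] (5 + (if false then (((3 * 3) - (if false then 3 else 5)) * 4) else 6))
step 5: [if@1] (5 + 6)
step 6: [delta@root] 11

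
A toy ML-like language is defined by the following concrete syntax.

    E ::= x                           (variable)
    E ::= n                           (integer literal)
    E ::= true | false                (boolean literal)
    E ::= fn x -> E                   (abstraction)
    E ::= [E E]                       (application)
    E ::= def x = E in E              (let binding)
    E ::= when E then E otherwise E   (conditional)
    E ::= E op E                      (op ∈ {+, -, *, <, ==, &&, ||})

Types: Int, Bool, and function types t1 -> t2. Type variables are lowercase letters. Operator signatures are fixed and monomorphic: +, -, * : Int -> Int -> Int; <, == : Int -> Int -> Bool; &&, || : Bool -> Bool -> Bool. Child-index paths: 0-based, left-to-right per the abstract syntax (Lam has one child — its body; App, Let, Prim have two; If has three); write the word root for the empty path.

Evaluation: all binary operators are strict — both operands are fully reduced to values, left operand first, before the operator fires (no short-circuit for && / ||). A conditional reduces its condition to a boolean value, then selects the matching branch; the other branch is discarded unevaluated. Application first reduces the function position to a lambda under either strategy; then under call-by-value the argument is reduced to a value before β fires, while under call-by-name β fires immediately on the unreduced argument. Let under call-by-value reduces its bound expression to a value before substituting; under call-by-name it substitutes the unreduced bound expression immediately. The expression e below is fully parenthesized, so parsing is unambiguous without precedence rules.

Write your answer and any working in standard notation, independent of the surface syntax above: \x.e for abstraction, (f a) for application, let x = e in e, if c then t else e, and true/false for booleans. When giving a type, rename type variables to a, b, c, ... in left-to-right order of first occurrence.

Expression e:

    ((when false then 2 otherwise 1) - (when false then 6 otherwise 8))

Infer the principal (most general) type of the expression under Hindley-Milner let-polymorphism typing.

Answer: Int

Trace:
  unify Bool ~ Bool
  unify Int ~ Int
  unify Int ~ Int
  unify Bool ~ Bool
  unify Int ~ Int
  unify Int ~ Int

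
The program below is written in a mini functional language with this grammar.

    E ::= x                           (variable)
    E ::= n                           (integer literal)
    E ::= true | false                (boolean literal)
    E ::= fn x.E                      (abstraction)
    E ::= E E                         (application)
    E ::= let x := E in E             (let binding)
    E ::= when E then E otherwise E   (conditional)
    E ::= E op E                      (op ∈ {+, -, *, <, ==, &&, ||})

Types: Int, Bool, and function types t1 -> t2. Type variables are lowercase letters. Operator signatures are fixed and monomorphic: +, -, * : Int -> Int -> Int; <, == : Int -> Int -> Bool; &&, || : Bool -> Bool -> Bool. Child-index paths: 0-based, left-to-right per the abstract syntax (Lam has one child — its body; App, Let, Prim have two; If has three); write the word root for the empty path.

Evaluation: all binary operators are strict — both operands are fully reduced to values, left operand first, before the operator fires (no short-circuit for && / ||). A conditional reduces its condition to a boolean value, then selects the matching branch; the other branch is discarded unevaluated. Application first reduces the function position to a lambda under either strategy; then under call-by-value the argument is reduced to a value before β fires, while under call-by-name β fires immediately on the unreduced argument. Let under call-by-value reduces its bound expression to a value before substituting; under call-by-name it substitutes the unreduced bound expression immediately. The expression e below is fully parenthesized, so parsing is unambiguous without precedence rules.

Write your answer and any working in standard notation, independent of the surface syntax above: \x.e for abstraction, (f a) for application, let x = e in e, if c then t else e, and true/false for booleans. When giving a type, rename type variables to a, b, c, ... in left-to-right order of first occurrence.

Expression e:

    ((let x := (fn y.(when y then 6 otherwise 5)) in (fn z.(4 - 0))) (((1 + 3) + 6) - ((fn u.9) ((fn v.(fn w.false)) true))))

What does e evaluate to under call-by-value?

Working:
step 0: ((let x = (\y.(if y then 6 else 5)) in (\z.(4 - 0))) (((1 + 3) + 6) - ((\u.9) ((\v.(\w.false)) true))))
step 1: [let@0] ((\z.(4 - 0)) (((1 + 3) + 6) - ((\u.9) ((\v.(\w.false)) true))))
step 2: [delta@1.0.0] ((\z.(4 - 0)) ((4 + 6) - ((\u.9) ((\v.(\w.false)) true))))
step 3: [delta@1.0] ((\z.(4 - 0)) (10 - ((\u.9) ((\v.(\w.false)) true))))
step 4: [beta@1.1.1] ((\z.(4 - 0)) (10 - ((\u.9) (\w.false))))
step 5: [beta@1.1] ((\z.(4 - 0)) (10 - 9))
step 6: [delta@1] ((\z.(4 - 0)) 1)
step 7: [beta@root] (4 - 0)
step 8: [delta@root] 4

Answer: 4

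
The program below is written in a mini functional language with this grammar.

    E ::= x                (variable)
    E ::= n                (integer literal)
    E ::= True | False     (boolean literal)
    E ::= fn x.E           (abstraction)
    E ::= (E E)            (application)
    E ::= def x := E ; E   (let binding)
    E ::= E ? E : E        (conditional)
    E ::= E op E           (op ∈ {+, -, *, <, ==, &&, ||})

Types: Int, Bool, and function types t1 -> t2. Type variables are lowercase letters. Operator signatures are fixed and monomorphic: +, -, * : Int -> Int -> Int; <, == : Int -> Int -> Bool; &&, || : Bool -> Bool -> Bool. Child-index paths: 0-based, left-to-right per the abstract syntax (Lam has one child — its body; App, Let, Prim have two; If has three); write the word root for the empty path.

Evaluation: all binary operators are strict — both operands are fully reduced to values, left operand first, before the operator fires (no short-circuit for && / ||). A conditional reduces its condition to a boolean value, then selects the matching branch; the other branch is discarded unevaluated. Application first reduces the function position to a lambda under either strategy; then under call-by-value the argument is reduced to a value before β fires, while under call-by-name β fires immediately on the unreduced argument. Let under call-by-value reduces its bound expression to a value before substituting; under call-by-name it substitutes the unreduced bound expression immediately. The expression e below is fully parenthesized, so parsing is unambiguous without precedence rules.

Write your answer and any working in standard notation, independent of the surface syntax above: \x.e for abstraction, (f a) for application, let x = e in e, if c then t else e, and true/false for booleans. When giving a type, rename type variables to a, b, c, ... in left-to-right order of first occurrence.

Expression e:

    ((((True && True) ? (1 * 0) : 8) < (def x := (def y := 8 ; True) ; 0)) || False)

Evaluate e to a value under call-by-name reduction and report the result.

Answer: false

Working:
step 0: (((if (true && true) then (1 * 0) else 8) < (let x = (let y = 8 in true) in 0)) || false)
step 1: [delta@0.0.0] (((if true then (1 * 0) else 8) < (let x = (let y = 8 in true) in 0)) || false)
step 2: [if@0.0] (((1 * 0) < (let x = (let y = 8 in true) in 0)) || false)
step 3: [delta@0.0] ((0 < (let x = (let y = 8 in true) in 0)) || false)
step 4: [let@0.1] ((0 < 0) || false)
step 5: [delta@0] (false || false)
step 6: [delta@root] false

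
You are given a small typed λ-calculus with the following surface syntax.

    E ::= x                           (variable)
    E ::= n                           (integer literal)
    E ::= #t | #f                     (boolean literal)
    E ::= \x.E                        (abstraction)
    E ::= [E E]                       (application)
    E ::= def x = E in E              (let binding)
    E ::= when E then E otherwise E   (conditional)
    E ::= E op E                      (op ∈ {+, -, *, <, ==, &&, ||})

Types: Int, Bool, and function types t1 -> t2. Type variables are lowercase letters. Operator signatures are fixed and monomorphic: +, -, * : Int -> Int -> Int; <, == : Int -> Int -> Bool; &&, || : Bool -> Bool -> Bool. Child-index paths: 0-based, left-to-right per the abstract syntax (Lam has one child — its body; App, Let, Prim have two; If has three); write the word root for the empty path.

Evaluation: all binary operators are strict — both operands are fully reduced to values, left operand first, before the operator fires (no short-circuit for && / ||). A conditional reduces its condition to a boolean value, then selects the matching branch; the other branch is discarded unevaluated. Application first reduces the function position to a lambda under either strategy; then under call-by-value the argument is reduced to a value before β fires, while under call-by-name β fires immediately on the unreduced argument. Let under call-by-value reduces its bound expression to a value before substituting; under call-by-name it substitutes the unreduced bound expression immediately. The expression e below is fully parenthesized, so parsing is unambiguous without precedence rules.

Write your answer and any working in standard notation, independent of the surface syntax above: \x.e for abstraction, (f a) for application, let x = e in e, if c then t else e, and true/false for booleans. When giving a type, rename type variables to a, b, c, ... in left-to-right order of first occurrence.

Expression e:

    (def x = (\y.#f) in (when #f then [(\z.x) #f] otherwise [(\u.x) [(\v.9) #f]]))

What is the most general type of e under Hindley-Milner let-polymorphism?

Trace:
\y._ : a -> Bool
let x : forall. a -> Bool
  unify Bool ~ Bool
x : c -> Bool
\z._ : b -> c -> Bool
  unify b -> c -> Bool ~ Bool -> d
  unify b ~ Bool
  unify c -> Bool ~ d
_ _ : c -> Bool
x : f -> Bool
\u._ : e -> f -> Bool
\v._ : g -> Int
  unify g -> Int ~ Bool -> h
  unify g ~ Bool
  unify Int ~ h
_ _ : Int
  unify e -> f -> Bool ~ Int -> i
  unify e ~ Int
  unify f -> Bool ~ i
_ _ : f -> Bool
  unify c -> Bool ~ f -> Bool
  unify c ~ f
  unify Bool ~ Bool

Answer: a -> Bool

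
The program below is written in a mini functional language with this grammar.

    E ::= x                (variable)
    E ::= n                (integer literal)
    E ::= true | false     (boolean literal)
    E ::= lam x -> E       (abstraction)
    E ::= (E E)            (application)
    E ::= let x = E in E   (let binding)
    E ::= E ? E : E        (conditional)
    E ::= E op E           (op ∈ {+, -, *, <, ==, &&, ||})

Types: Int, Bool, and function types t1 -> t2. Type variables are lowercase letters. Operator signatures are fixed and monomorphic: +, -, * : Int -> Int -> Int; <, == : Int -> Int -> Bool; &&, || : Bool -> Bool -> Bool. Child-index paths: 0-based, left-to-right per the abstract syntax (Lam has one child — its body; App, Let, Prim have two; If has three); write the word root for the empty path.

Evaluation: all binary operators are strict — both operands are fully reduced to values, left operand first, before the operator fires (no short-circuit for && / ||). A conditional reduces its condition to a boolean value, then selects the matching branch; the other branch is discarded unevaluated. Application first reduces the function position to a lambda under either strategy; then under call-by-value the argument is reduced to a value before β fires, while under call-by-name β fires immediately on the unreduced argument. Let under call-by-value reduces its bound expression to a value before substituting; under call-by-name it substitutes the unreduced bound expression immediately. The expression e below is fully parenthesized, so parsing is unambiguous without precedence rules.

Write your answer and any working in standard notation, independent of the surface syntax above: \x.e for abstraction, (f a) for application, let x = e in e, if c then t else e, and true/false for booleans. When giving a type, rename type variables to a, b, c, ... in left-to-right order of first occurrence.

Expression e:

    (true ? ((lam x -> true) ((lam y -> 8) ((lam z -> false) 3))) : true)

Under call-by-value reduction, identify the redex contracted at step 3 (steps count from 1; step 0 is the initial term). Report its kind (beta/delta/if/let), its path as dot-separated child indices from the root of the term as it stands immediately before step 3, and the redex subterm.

Answer: beta at 1 : ((\y.8) false)

Trace:
step 0: (if true then ((\x.true) ((\y.8) ((\z.false) 3))) else true)
step 1: [if@root] ((\x.true) ((\y.8) ((\z.false) 3)))
step 2: [beta@1.1] ((\x.true) ((\y.8) false))
step 3: [beta@1] ((\x.true) 8)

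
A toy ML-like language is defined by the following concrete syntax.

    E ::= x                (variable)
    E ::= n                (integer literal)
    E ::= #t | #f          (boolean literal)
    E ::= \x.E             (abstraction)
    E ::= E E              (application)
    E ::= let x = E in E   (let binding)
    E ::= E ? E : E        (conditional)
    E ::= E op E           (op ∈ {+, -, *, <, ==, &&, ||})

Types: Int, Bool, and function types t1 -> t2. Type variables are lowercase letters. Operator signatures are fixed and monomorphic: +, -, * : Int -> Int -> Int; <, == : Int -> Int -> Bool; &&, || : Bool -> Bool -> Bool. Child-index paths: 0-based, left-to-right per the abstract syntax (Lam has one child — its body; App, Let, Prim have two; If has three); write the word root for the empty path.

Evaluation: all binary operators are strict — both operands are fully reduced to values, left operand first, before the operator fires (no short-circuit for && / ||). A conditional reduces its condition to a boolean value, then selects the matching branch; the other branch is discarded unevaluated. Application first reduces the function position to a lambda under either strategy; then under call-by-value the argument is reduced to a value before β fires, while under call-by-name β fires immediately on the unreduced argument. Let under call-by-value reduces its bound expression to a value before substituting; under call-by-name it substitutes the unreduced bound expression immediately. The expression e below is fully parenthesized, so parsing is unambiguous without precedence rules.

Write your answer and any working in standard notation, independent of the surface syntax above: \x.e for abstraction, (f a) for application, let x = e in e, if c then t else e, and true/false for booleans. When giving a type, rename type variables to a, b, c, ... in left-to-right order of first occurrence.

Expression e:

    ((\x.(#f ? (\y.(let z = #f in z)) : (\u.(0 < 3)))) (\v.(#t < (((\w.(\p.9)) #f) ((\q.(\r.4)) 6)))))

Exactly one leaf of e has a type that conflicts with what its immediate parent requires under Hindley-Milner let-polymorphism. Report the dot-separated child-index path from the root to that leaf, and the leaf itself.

Trace:
  unify Bool ~ Bool
let z : Bool
z : Bool
\y._ : b -> Bool
  unify Int ~ Int
  unify Int ~ Int
\u._ : c -> Bool
  unify b -> Bool ~ c -> Bool
  unify b ~ c
  unify Bool ~ Bool
\x._ : a -> c -> Bool
  unify Bool ~ Int
  FAIL: mismatch Bool ~ Int

Answer: 1.0.0 : true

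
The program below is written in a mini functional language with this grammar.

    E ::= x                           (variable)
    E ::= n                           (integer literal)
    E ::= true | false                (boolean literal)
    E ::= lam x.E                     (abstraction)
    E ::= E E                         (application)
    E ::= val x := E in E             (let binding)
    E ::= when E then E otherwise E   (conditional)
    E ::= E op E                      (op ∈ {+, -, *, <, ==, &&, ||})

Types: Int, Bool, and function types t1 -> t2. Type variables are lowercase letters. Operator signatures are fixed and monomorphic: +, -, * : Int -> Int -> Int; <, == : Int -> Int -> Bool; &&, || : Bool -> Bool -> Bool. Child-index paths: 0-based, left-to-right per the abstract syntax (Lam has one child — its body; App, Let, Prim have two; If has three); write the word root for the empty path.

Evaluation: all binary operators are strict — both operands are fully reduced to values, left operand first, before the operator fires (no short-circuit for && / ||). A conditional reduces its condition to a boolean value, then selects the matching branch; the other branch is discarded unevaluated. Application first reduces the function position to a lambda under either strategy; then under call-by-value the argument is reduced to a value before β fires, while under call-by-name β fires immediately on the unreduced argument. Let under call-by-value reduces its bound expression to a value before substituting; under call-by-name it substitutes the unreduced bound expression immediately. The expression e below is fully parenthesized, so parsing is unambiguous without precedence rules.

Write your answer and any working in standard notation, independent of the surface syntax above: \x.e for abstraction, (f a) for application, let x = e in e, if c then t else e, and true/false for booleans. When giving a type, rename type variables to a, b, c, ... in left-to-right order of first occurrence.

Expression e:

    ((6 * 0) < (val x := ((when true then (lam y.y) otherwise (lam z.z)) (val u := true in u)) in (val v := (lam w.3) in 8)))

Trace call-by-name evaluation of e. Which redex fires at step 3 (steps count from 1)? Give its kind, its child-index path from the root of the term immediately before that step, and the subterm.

Answer: let at 1 : (let v = (\w.3) in 8)

Working:
step 0: ((6 * 0) < (let x = ((if true then (\y.y) else (\z.z)) (let u = true in u)) in (let v = (\w.3) in 8)))
step 1: [delta@0] (0 < (let x = ((if true then (\y.y) else (\z.z)) (let u = true in u)) in (let v = (\w.3) in 8)))
step 2: [let@1] (0 < (let v = (\w.3) in 8))
step 3: [let@1] (0 < 8)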